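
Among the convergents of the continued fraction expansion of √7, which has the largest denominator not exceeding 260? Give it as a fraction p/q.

590/223

√7 = [2; 1, 1, 1, 4, …] (period length 4).
Convergents:
  p_0/q_0 = 2/1
  p_1/q_1 = 3/1
  p_2/q_2 = 5/2
  p_3/q_3 = 8/3
  p_4/q_4 = 37/14
  p_5/q_5 = 45/17
  p_6/q_6 = 82/31
  p_7/q_7 = 127/48
  p_8/q_8 = 590/223
  p_9/q_9 = 717/271
q_8 = 223 ≤ 260 < 271 = q_9, so the answer is 590/223.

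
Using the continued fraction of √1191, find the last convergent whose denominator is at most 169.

3175/92

√1191 = [34; 1, 1, 22, 1, 1, 68, …] (period length 6).
Convergents:
  p_0/q_0 = 34/1
  p_1/q_1 = 35/1
  p_2/q_2 = 69/2
  p_3/q_3 = 1553/45
  p_4/q_4 = 1622/47
  p_5/q_5 = 3175/92
  p_6/q_6 = 217522/6303
q_5 = 92 ≤ 169 < 6303 = q_6, so the answer is 3175/92.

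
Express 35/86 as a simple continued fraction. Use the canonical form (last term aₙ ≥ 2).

[0; 2, 2, 5, 3]

35 = 0*86 + 35
86 = 2*35 + 16
35 = 2*16 + 3
16 = 5*3 + 1
3 = 3*1 + 0  (stop)
So 35/86 = [0; 2, 2, 5, 3].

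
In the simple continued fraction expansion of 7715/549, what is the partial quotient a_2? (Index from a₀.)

7715 = 14·549 + 29   →  a_0 = 14
549 = 18·29 + 27   →  a_1 = 18
29 = 1·27 + 2   →  a_2 = 1

1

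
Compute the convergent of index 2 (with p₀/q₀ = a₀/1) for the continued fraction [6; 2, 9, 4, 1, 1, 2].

Using pₖ = aₖpₖ₋₁ + pₖ₋₂, qₖ = aₖqₖ₋₁ + qₖ₋₂ (with p₋₁=1, p₋₂=0, q₋₁=0, q₋₂=1):
  k=0: a=6, p=6, q=1
  k=1: a=2, p=13, q=2
  k=2: a=9, p=123, q=19

123/19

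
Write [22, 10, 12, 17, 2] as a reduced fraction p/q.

Fold from the inside: start with 2/1.
  17 + 1/2 = 35/2
  12 + 2/35 = 422/35
  10 + 35/422 = 4255/422
  22 + 422/4255 = 94032/4255

94032/4255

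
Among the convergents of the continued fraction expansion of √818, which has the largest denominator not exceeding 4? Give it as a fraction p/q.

√818 = [28; 1, 1, 1, 1, 56, …] (period length 5).
Convergents:
  p_0/q_0 = 28/1
  p_1/q_1 = 29/1
  p_2/q_2 = 57/2
  p_3/q_3 = 86/3
  p_4/q_4 = 143/5
q_3 = 3 ≤ 4 < 5 = q_4, so the answer is 86/3.

86/3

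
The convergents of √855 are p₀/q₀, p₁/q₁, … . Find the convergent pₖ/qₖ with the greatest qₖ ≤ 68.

√855 = [29; 4, 6, 4, 58, …] (period length 4).
Convergents:
  p_0/q_0 = 29/1
  p_1/q_1 = 117/4
  p_2/q_2 = 731/25
  p_3/q_3 = 3041/104
q_2 = 25 ≤ 68 < 104 = q_3, so the answer is 731/25.

731/25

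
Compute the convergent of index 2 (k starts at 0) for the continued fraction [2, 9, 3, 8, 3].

59/28

Using pₖ = aₖpₖ₋₁ + pₖ₋₂, qₖ = aₖqₖ₋₁ + qₖ₋₂ (with p₋₁=1, p₋₂=0, q₋₁=0, q₋₂=1):
  k=0: a=2, p=2, q=1
  k=1: a=9, p=19, q=9
  k=2: a=3, p=59, q=28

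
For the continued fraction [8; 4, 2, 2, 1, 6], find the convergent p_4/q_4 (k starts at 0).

255/31

Using pₖ = aₖpₖ₋₁ + pₖ₋₂, qₖ = aₖqₖ₋₁ + qₖ₋₂ (with p₋₁=1, p₋₂=0, q₋₁=0, q₋₂=1):
  k=0: a=8, p=8, q=1
  k=1: a=4, p=33, q=4
  k=2: a=2, p=74, q=9
  k=3: a=2, p=181, q=22
  k=4: a=1, p=255, q=31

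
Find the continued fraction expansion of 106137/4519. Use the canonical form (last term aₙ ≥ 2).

106137 = 23×4519 + 2200
4519 = 2×2200 + 119
2200 = 18×119 + 58
119 = 2×58 + 3
58 = 19×3 + 1
3 = 3×1 + 0  (stop)
So 106137/4519 = [23; 2, 18, 2, 19, 3].

[23; 2, 18, 2, 19, 3]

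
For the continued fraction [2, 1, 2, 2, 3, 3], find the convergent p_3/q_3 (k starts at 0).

Using pₖ = aₖpₖ₋₁ + pₖ₋₂, qₖ = aₖqₖ₋₁ + qₖ₋₂ (with p₋₁=1, p₋₂=0, q₋₁=0, q₋₂=1):
  k=0: a=2, p=2, q=1
  k=1: a=1, p=3, q=1
  k=2: a=2, p=8, q=3
  k=3: a=2, p=19, q=7

19/7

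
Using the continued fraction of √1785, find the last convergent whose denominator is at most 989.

14238/337

√1785 = [42; 4, 84, …] (period length 2).
Convergents:
  p_0/q_0 = 42/1
  p_1/q_1 = 169/4
  p_2/q_2 = 14238/337
  p_3/q_3 = 57121/1352
q_2 = 337 ≤ 989 < 1352 = q_3, so the answer is 14238/337.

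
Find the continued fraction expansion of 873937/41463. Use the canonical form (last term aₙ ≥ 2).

873937 = 21×41463 + 3214
41463 = 12×3214 + 2895
3214 = 1×2895 + 319
2895 = 9×319 + 24
319 = 13×24 + 7
24 = 3×7 + 3
7 = 2×3 + 1
3 = 3×1 + 0  (stop)
So 873937/41463 = [21; 12, 1, 9, 13, 3, 2, 3].

[21; 12, 1, 9, 13, 3, 2, 3]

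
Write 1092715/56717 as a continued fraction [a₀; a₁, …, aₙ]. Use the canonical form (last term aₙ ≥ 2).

1092715 = 19·56717 + 15092
56717 = 3·15092 + 11441
15092 = 1·11441 + 3651
11441 = 3·3651 + 488
3651 = 7·488 + 235
488 = 2·235 + 18
235 = 13·18 + 1
18 = 18·1 + 0  (stop)
So 1092715/56717 = [19; 3, 1, 3, 7, 2, 13, 18].

[19; 3, 1, 3, 7, 2, 13, 18]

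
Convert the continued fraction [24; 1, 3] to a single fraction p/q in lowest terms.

Using pₖ = aₖpₖ₋₁ + pₖ₋₂ and qₖ = aₖqₖ₋₁ + qₖ₋₂:
  k=0: a=24, p=24, q=1
  k=1: a=1, p=25, q=1
  k=2: a=3, p=99, q=4

99/4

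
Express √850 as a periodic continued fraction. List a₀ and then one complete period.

a₀ = ⌊√850⌋ = 29.
With m₀=0, d₀=1 and mₖ₊₁ = dₖaₖ − mₖ, dₖ₊₁ = (n − mₖ₊₁²)/dₖ, aₖ₊₁ = ⌊(a₀+mₖ₊₁)/dₖ₊₁⌋:
  k=1: m=29, d=9, a=6
  k=2: m=25, d=25, a=2
  k=3: m=25, d=9, a=6
  k=4: m=29, d=1, a=58
d=1 and a=2a₀=58 at k=4, so the next step gives (m, d) = (29, 9) again — its k=1 value — and the period has length 4.

[29; 6, 2, 6, 58]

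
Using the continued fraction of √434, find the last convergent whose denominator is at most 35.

125/6

√434 = [20; 1, 4, 1, 40, …] (period length 4).
Convergents:
  p_0/q_0 = 20/1
  p_1/q_1 = 21/1
  p_2/q_2 = 104/5
  p_3/q_3 = 125/6
  p_4/q_4 = 5104/245
q_3 = 6 ≤ 35 < 245 = q_4, so the answer is 125/6.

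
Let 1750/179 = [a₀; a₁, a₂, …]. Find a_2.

1750 = 9·179 + 139   →  a_0 = 9
179 = 1·139 + 40   →  a_1 = 1
139 = 3·40 + 19   →  a_2 = 3

3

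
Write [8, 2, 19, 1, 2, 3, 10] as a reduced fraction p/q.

35317/4161

Using pₖ = aₖpₖ₋₁ + pₖ₋₂ and qₖ = aₖqₖ₋₁ + qₖ₋₂:
  k=0: a=8, p=8, q=1
  k=1: a=2, p=17, q=2
  k=2: a=19, p=331, q=39
  k=3: a=1, p=348, q=41
  k=4: a=2, p=1027, q=121
  k=5: a=3, p=3429, q=404
  k=6: a=10, p=35317, q=4161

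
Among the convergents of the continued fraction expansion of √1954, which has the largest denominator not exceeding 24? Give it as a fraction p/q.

√1954 = [44; 4, 1, 9, 44, 9, 1, 4, 88, …] (period length 8).
Convergents:
  p_0/q_0 = 44/1
  p_1/q_1 = 177/4
  p_2/q_2 = 221/5
  p_3/q_3 = 2166/49
q_2 = 5 ≤ 24 < 49 = q_3, so the answer is 221/5.

221/5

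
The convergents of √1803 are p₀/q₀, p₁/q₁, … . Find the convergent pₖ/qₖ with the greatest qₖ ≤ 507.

15541/366

√1803 = [42; 2, 6, 28, 6, 2, 84, …] (period length 6).
Convergents:
  p_0/q_0 = 42/1
  p_1/q_1 = 85/2
  p_2/q_2 = 552/13
  p_3/q_3 = 15541/366
  p_4/q_4 = 93798/2209
q_3 = 366 ≤ 507 < 2209 = q_4, so the answer is 15541/366.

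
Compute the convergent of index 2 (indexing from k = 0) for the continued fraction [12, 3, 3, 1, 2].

Using pₖ = aₖpₖ₋₁ + pₖ₋₂, qₖ = aₖqₖ₋₁ + qₖ₋₂ (with p₋₁=1, p₋₂=0, q₋₁=0, q₋₂=1):
  k=0: a=12, p=12, q=1
  k=1: a=3, p=37, q=3
  k=2: a=3, p=123, q=10

123/10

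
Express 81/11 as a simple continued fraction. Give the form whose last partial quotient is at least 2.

81 = 7·11 + 4
11 = 2·4 + 3
4 = 1·3 + 1
3 = 3·1 + 0  (stop)
So 81/11 = [7; 2, 1, 3].

[7; 2, 1, 3]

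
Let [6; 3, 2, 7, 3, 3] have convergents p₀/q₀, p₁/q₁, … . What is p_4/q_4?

Using pₖ = aₖpₖ₋₁ + pₖ₋₂, qₖ = aₖqₖ₋₁ + qₖ₋₂ (with p₋₁=1, p₋₂=0, q₋₁=0, q₋₂=1):
  k=0: a=6, p=6, q=1
  k=1: a=3, p=19, q=3
  k=2: a=2, p=44, q=7
  k=3: a=7, p=327, q=52
  k=4: a=3, p=1025, q=163

1025/163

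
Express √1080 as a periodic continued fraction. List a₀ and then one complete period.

a₀ = ⌊√1080⌋ = 32.
With m₀=0, d₀=1 and mₖ₊₁ = dₖaₖ − mₖ, dₖ₊₁ = (n − mₖ₊₁²)/dₖ, aₖ₊₁ = ⌊(a₀+mₖ₊₁)/dₖ₊₁⌋:
  k=1: m=32, d=56, a=1
  k=2: m=24, d=9, a=6
  k=3: m=30, d=20, a=3
  k=4: m=30, d=9, a=6
  k=5: m=24, d=56, a=1
  k=6: m=32, d=1, a=64
d=1 and a=2a₀=64 at k=6, so the next step gives (m, d) = (32, 56) again — its k=1 value — and the period has length 6.

[32; 1, 6, 3, 6, 1, 64]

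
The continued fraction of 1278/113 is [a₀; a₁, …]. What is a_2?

1278 = 11·113 + 35   →  a_0 = 11
113 = 3·35 + 8   →  a_1 = 3
35 = 4·8 + 3   →  a_2 = 4

4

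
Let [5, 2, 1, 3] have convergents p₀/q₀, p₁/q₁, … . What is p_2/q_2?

Using pₖ = aₖpₖ₋₁ + pₖ₋₂, qₖ = aₖqₖ₋₁ + qₖ₋₂ (with p₋₁=1, p₋₂=0, q₋₁=0, q₋₂=1):
  k=0: a=5, p=5, q=1
  k=1: a=2, p=11, q=2
  k=2: a=1, p=16, q=3

16/3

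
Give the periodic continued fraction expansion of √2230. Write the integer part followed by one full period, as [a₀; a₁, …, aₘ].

[47; 4, 2, 18, 2, 4, 94]

a₀ = ⌊√2230⌋ = 47.
With m₀=0, d₀=1 and mₖ₊₁ = dₖaₖ − mₖ, dₖ₊₁ = (n − mₖ₊₁²)/dₖ, aₖ₊₁ = ⌊(a₀+mₖ₊₁)/dₖ₊₁⌋:
  k=1: m=47, d=21, a=4
  k=2: m=37, d=41, a=2
  k=3: m=45, d=5, a=18
  k=4: m=45, d=41, a=2
  k=5: m=37, d=21, a=4
  k=6: m=47, d=1, a=94
d=1 and a=2a₀=94 at k=6, so the next step gives (m, d) = (47, 21) again — its k=1 value — and the period has length 6.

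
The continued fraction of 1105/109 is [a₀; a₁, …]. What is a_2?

3

1105 = 10·109 + 15   →  a_0 = 10
109 = 7·15 + 4   →  a_1 = 7
15 = 3·4 + 3   →  a_2 = 3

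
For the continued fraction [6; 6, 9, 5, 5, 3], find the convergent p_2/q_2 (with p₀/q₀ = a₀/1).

339/55

Using pₖ = aₖpₖ₋₁ + pₖ₋₂, qₖ = aₖqₖ₋₁ + qₖ₋₂ (with p₋₁=1, p₋₂=0, q₋₁=0, q₋₂=1):
  k=0: a=6, p=6, q=1
  k=1: a=6, p=37, q=6
  k=2: a=9, p=339, q=55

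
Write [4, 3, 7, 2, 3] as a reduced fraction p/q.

Using pₖ = aₖpₖ₋₁ + pₖ₋₂ and qₖ = aₖqₖ₋₁ + qₖ₋₂:
  k=0: a=4, p=4, q=1
  k=1: a=3, p=13, q=3
  k=2: a=7, p=95, q=22
  k=3: a=2, p=203, q=47
  k=4: a=3, p=704, q=163

704/163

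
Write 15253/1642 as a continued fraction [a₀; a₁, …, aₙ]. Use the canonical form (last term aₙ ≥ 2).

[9; 3, 2, 5, 3, 2, 2, 2]

15253 = 9×1642 + 475
1642 = 3×475 + 217
475 = 2×217 + 41
217 = 5×41 + 12
41 = 3×12 + 5
12 = 2×5 + 2
5 = 2×2 + 1
2 = 2×1 + 0  (stop)
So 15253/1642 = [9; 3, 2, 5, 3, 2, 2, 2].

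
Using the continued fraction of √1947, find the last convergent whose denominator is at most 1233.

31108/705

√1947 = [44; 8, 88, …] (period length 2).
Convergents:
  p_0/q_0 = 44/1
  p_1/q_1 = 353/8
  p_2/q_2 = 31108/705
  p_3/q_3 = 249217/5648
q_2 = 705 ≤ 1233 < 5648 = q_3, so the answer is 31108/705.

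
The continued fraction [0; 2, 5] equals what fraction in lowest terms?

5/11

Using pₖ = aₖpₖ₋₁ + pₖ₋₂ and qₖ = aₖqₖ₋₁ + qₖ₋₂:
  k=0: a=0, p=0, q=1
  k=1: a=2, p=1, q=2
  k=2: a=5, p=5, q=11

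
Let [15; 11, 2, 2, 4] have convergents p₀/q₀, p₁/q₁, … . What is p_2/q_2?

347/23

Using pₖ = aₖpₖ₋₁ + pₖ₋₂, qₖ = aₖqₖ₋₁ + qₖ₋₂ (with p₋₁=1, p₋₂=0, q₋₁=0, q₋₂=1):
  k=0: a=15, p=15, q=1
  k=1: a=11, p=166, q=11
  k=2: a=2, p=347, q=23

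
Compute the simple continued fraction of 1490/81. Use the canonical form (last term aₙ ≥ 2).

1490 = 18·81 + 32
81 = 2·32 + 17
32 = 1·17 + 15
17 = 1·15 + 2
15 = 7·2 + 1
2 = 2·1 + 0  (stop)
So 1490/81 = [18; 2, 1, 1, 7, 2].

[18; 2, 1, 1, 7, 2]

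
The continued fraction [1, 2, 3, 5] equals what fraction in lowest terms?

Using pₖ = aₖpₖ₋₁ + pₖ₋₂ and qₖ = aₖqₖ₋₁ + qₖ₋₂:
  k=0: a=1, p=1, q=1
  k=1: a=2, p=3, q=2
  k=2: a=3, p=10, q=7
  k=3: a=5, p=53, q=37

53/37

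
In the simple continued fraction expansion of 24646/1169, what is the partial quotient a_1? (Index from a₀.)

12

24646 = 21·1169 + 97   →  a_0 = 21
1169 = 12·97 + 5   →  a_1 = 12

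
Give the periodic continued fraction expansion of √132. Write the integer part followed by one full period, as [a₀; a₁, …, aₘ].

[11; 2, 22]

a₀ = ⌊√132⌋ = 11.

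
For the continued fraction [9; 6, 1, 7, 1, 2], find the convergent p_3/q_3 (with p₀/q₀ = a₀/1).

503/55

Using pₖ = aₖpₖ₋₁ + pₖ₋₂, qₖ = aₖqₖ₋₁ + qₖ₋₂ (with p₋₁=1, p₋₂=0, q₋₁=0, q₋₂=1):
  k=0: a=9, p=9, q=1
  k=1: a=6, p=55, q=6
  k=2: a=1, p=64, q=7
  k=3: a=7, p=503, q=55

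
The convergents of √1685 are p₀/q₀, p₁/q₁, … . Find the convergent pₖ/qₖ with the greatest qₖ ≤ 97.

√1685 = [41; 20, 1, 1, 20, 82, …] (period length 5).
Convergents:
  p_0/q_0 = 41/1
  p_1/q_1 = 821/20
  p_2/q_2 = 862/21
  p_3/q_3 = 1683/41
  p_4/q_4 = 34522/841
q_3 = 41 ≤ 97 < 841 = q_4, so the answer is 1683/41.

1683/41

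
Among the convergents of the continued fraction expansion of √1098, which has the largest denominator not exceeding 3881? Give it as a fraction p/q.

118097/3564

√1098 = [33; 7, 2, 1, 6, 1, 2, 7, 66, …] (period length 8).
Convergents:
  p_0/q_0 = 33/1
  p_1/q_1 = 232/7
  p_2/q_2 = 497/15
  p_3/q_3 = 729/22
  p_4/q_4 = 4871/147
  p_5/q_5 = 5600/169
  p_6/q_6 = 16071/485
  p_7/q_7 = 118097/3564
  p_8/q_8 = 7810473/235709
q_7 = 3564 ≤ 3881 < 235709 = q_8, so the answer is 118097/3564.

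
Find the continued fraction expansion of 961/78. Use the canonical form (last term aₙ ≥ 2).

[12; 3, 8, 3]

961 = 12*78 + 25
78 = 3*25 + 3
25 = 8*3 + 1
3 = 3*1 + 0  (stop)
So 961/78 = [12; 3, 8, 3].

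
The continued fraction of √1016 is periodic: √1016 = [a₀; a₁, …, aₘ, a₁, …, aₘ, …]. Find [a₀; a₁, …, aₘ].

[31; 1, 6, 1, 62]

a₀ = ⌊√1016⌋ = 31.
With m₀=0, d₀=1 and mₖ₊₁ = dₖaₖ − mₖ, dₖ₊₁ = (n − mₖ₊₁²)/dₖ, aₖ₊₁ = ⌊(a₀+mₖ₊₁)/dₖ₊₁⌋:
  k=1: m=31, d=55, a=1
  k=2: m=24, d=8, a=6
  k=3: m=24, d=55, a=1
  k=4: m=31, d=1, a=62
d=1 and a=2a₀=62 at k=4, so the next step gives (m, d) = (31, 55) again — its k=1 value — and the period has length 4.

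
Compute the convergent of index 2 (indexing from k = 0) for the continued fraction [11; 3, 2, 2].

79/7

Using pₖ = aₖpₖ₋₁ + pₖ₋₂, qₖ = aₖqₖ₋₁ + qₖ₋₂ (with p₋₁=1, p₋₂=0, q₋₁=0, q₋₂=1):
  k=0: a=11, p=11, q=1
  k=1: a=3, p=34, q=3
  k=2: a=2, p=79, q=7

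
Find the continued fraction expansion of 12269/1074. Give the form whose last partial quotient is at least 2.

[11; 2, 2, 1, 3, 2, 3, 5]

12269 = 11·1074 + 455
1074 = 2·455 + 164
455 = 2·164 + 127
164 = 1·127 + 37
127 = 3·37 + 16
37 = 2·16 + 5
16 = 3·5 + 1
5 = 5·1 + 0  (stop)
So 12269/1074 = [11; 2, 2, 1, 3, 2, 3, 5].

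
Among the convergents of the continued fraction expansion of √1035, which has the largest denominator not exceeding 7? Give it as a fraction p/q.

√1035 = [32; 5, 1, 5, 64, …] (period length 4).
Convergents:
  p_0/q_0 = 32/1
  p_1/q_1 = 161/5
  p_2/q_2 = 193/6
  p_3/q_3 = 1126/35
q_2 = 6 ≤ 7 < 35 = q_3, so the answer is 193/6.

193/6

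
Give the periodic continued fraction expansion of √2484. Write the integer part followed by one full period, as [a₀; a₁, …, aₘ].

a₀ = ⌊√2484⌋ = 49.
With m₀=0, d₀=1 and mₖ₊₁ = dₖaₖ − mₖ, dₖ₊₁ = (n − mₖ₊₁²)/dₖ, aₖ₊₁ = ⌊(a₀+mₖ₊₁)/dₖ₊₁⌋:
  k=1: m=49, d=83, a=1
  k=2: m=34, d=16, a=5
  k=3: m=46, d=23, a=4
  k=4: m=46, d=16, a=5
  k=5: m=34, d=83, a=1
  k=6: m=49, d=1, a=98
d=1 and a=2a₀=98 at k=6, so the next step gives (m, d) = (49, 83) again — its k=1 value — and the period has length 6.

[49; 1, 5, 4, 5, 1, 98]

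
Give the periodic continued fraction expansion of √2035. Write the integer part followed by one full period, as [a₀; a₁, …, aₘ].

a₀ = ⌊√2035⌋ = 45.
With m₀=0, d₀=1 and mₖ₊₁ = dₖaₖ − mₖ, dₖ₊₁ = (n − mₖ₊₁²)/dₖ, aₖ₊₁ = ⌊(a₀+mₖ₊₁)/dₖ₊₁⌋:
  k=1: m=45, d=10, a=9
  k=2: m=45, d=1, a=90
d=1 and a=2a₀=90 at k=2, so the next step gives (m, d) = (45, 10) again — its k=1 value — and the period has length 2.

[45; 9, 90]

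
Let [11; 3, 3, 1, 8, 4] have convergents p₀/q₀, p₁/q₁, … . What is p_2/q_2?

113/10

Using pₖ = aₖpₖ₋₁ + pₖ₋₂, qₖ = aₖqₖ₋₁ + qₖ₋₂ (with p₋₁=1, p₋₂=0, q₋₁=0, q₋₂=1):
  k=0: a=11, p=11, q=1
  k=1: a=3, p=34, q=3
  k=2: a=3, p=113, q=10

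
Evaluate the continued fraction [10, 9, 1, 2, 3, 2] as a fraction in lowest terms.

Using pₖ = aₖpₖ₋₁ + pₖ₋₂ and qₖ = aₖqₖ₋₁ + qₖ₋₂:
  k=0: a=10, p=10, q=1
  k=1: a=9, p=91, q=9
  k=2: a=1, p=101, q=10
  k=3: a=2, p=293, q=29
  k=4: a=3, p=980, q=97
  k=5: a=2, p=2253, q=223

2253/223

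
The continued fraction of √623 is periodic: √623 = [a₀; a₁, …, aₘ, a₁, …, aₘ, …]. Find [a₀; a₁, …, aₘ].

[24; 1, 23, 1, 48]

a₀ = ⌊√623⌋ = 24.
With m₀=0, d₀=1 and mₖ₊₁ = dₖaₖ − mₖ, dₖ₊₁ = (n − mₖ₊₁²)/dₖ, aₖ₊₁ = ⌊(a₀+mₖ₊₁)/dₖ₊₁⌋:
  k=1: m=24, d=47, a=1
  k=2: m=23, d=2, a=23
  k=3: m=23, d=47, a=1
  k=4: m=24, d=1, a=48
d=1 and a=2a₀=48 at k=4, so the next step gives (m, d) = (24, 47) again — its k=1 value — and the period has length 4.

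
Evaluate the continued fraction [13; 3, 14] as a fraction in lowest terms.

Fold from the inside: start with 14/1.
  3 + 1/14 = 43/14
  13 + 14/43 = 573/43

573/43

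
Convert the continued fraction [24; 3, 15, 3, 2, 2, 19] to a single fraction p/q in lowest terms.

Fold from the inside: start with 19/1.
  2 + 1/19 = 39/19
  2 + 19/39 = 97/39
  3 + 39/97 = 330/97
  15 + 97/330 = 5047/330
  3 + 330/5047 = 15471/5047
  24 + 5047/15471 = 376351/15471

376351/15471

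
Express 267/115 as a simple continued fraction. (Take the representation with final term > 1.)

267 = 2×115 + 37
115 = 3×37 + 4
37 = 9×4 + 1
4 = 4×1 + 0  (stop)
So 267/115 = [2; 3, 9, 4].

[2; 3, 9, 4]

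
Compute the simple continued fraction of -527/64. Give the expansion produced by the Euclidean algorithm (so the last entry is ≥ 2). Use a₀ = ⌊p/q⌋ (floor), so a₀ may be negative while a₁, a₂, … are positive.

[-9; 1, 3, 3, 1, 3]

-527 = -9*64 + 49
64 = 1*49 + 15
49 = 3*15 + 4
15 = 3*4 + 3
4 = 1*3 + 1
3 = 3*1 + 0  (stop)
So -527/64 = [-9; 1, 3, 3, 1, 3].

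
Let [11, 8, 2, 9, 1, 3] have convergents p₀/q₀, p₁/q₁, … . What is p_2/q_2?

Using pₖ = aₖpₖ₋₁ + pₖ₋₂, qₖ = aₖqₖ₋₁ + qₖ₋₂ (with p₋₁=1, p₋₂=0, q₋₁=0, q₋₂=1):
  k=0: a=11, p=11, q=1
  k=1: a=8, p=89, q=8
  k=2: a=2, p=189, q=17

189/17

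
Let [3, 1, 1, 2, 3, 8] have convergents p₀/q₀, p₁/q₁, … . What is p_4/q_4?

Using pₖ = aₖpₖ₋₁ + pₖ₋₂, qₖ = aₖqₖ₋₁ + qₖ₋₂ (with p₋₁=1, p₋₂=0, q₋₁=0, q₋₂=1):
  k=0: a=3, p=3, q=1
  k=1: a=1, p=4, q=1
  k=2: a=1, p=7, q=2
  k=3: a=2, p=18, q=5
  k=4: a=3, p=61, q=17

61/17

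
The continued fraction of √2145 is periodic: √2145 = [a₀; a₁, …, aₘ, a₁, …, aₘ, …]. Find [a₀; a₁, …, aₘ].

[46; 3, 5, 2, 5, 3, 92]

a₀ = ⌊√2145⌋ = 46.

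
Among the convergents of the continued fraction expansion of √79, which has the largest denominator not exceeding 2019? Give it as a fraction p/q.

12799/1440

√79 = [8; 1, 7, 1, 16, …] (period length 4).
Convergents:
  p_0/q_0 = 8/1
  p_1/q_1 = 9/1
  p_2/q_2 = 71/8
  p_3/q_3 = 80/9
  p_4/q_4 = 1351/152
  p_5/q_5 = 1431/161
  p_6/q_6 = 11368/1279
  p_7/q_7 = 12799/1440
  p_8/q_8 = 216152/24319
q_7 = 1440 ≤ 2019 < 24319 = q_8, so the answer is 12799/1440.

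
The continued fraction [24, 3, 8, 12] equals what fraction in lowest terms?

7369/303

Using pₖ = aₖpₖ₋₁ + pₖ₋₂ and qₖ = aₖqₖ₋₁ + qₖ₋₂:
  k=0: a=24, p=24, q=1
  k=1: a=3, p=73, q=3
  k=2: a=8, p=608, q=25
  k=3: a=12, p=7369, q=303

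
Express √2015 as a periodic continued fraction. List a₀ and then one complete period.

a₀ = ⌊√2015⌋ = 44.
With m₀=0, d₀=1 and mₖ₊₁ = dₖaₖ − mₖ, dₖ₊₁ = (n − mₖ₊₁²)/dₖ, aₖ₊₁ = ⌊(a₀+mₖ₊₁)/dₖ₊₁⌋:
  k=1: m=44, d=79, a=1
  k=2: m=35, d=10, a=7
  k=3: m=35, d=79, a=1
  k=4: m=44, d=1, a=88
d=1 and a=2a₀=88 at k=4, so the next step gives (m, d) = (44, 79) again — its k=1 value — and the period has length 4.

[44; 1, 7, 1, 88]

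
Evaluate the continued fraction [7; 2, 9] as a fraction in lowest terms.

142/19

Fold from the inside: start with 9/1.
  2 + 1/9 = 19/9
  7 + 9/19 = 142/19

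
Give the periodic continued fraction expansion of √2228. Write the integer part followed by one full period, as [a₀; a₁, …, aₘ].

[47; 4, 1, 22, 1, 4, 94]

a₀ = ⌊√2228⌋ = 47.
With m₀=0, d₀=1 and mₖ₊₁ = dₖaₖ − mₖ, dₖ₊₁ = (n − mₖ₊₁²)/dₖ, aₖ₊₁ = ⌊(a₀+mₖ₊₁)/dₖ₊₁⌋:
  k=1: m=47, d=19, a=4
  k=2: m=29, d=73, a=1
  k=3: m=44, d=4, a=22
  k=4: m=44, d=73, a=1
  k=5: m=29, d=19, a=4
  k=6: m=47, d=1, a=94
d=1 and a=2a₀=94 at k=6, so the next step gives (m, d) = (47, 19) again — its k=1 value — and the period has length 6.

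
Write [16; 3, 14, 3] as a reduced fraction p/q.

Using pₖ = aₖpₖ₋₁ + pₖ₋₂ and qₖ = aₖqₖ₋₁ + qₖ₋₂:
  k=0: a=16, p=16, q=1
  k=1: a=3, p=49, q=3
  k=2: a=14, p=702, q=43
  k=3: a=3, p=2155, q=132

2155/132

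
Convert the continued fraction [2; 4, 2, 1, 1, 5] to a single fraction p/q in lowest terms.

Using pₖ = aₖpₖ₋₁ + pₖ₋₂ and qₖ = aₖqₖ₋₁ + qₖ₋₂:
  k=0: a=2, p=2, q=1
  k=1: a=4, p=9, q=4
  k=2: a=2, p=20, q=9
  k=3: a=1, p=29, q=13
  k=4: a=1, p=49, q=22
  k=5: a=5, p=274, q=123

274/123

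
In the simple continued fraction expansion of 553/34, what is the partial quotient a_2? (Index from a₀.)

1

553 = 16·34 + 9   →  a_0 = 16
34 = 3·9 + 7   →  a_1 = 3
9 = 1·7 + 2   →  a_2 = 1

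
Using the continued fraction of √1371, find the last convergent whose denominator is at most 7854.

101417/2739

√1371 = [37; 37, 74, …] (period length 2).
Convergents:
  p_0/q_0 = 37/1
  p_1/q_1 = 1370/37
  p_2/q_2 = 101417/2739
  p_3/q_3 = 3753799/101380
q_2 = 2739 ≤ 7854 < 101380 = q_3, so the answer is 101417/2739.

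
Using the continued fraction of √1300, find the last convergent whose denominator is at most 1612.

46764/1297

√1300 = [36; 18, 72, …] (period length 2).
Convergents:
  p_0/q_0 = 36/1
  p_1/q_1 = 649/18
  p_2/q_2 = 46764/1297
  p_3/q_3 = 842401/23364
q_2 = 1297 ≤ 1612 < 23364 = q_3, so the answer is 46764/1297.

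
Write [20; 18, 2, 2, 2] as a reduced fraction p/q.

Fold from the inside: start with 2/1.
  2 + 1/2 = 5/2
  2 + 2/5 = 12/5
  18 + 5/12 = 221/12
  20 + 12/221 = 4432/221

4432/221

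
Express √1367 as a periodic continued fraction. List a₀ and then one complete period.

[36; 1, 35, 1, 72]

a₀ = ⌊√1367⌋ = 36.
With m₀=0, d₀=1 and mₖ₊₁ = dₖaₖ − mₖ, dₖ₊₁ = (n − mₖ₊₁²)/dₖ, aₖ₊₁ = ⌊(a₀+mₖ₊₁)/dₖ₊₁⌋:
  k=1: m=36, d=71, a=1
  k=2: m=35, d=2, a=35
  k=3: m=35, d=71, a=1
  k=4: m=36, d=1, a=72
d=1 and a=2a₀=72 at k=4, so the next step gives (m, d) = (36, 71) again — its k=1 value — and the period has length 4.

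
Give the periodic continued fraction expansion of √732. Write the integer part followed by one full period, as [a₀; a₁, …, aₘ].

[27; 18, 54]

a₀ = ⌊√732⌋ = 27.
With m₀=0, d₀=1 and mₖ₊₁ = dₖaₖ − mₖ, dₖ₊₁ = (n − mₖ₊₁²)/dₖ, aₖ₊₁ = ⌊(a₀+mₖ₊₁)/dₖ₊₁⌋:
  k=1: m=27, d=3, a=18
  k=2: m=27, d=1, a=54
d=1 and a=2a₀=54 at k=2, so the next step gives (m, d) = (27, 3) again — its k=1 value — and the period has length 2.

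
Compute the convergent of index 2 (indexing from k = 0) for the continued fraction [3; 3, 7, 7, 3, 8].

73/22

Using pₖ = aₖpₖ₋₁ + pₖ₋₂, qₖ = aₖqₖ₋₁ + qₖ₋₂ (with p₋₁=1, p₋₂=0, q₋₁=0, q₋₂=1):
  k=0: a=3, p=3, q=1
  k=1: a=3, p=10, q=3
  k=2: a=7, p=73, q=22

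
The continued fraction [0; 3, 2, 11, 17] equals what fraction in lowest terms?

393/1367

Using pₖ = aₖpₖ₋₁ + pₖ₋₂ and qₖ = aₖqₖ₋₁ + qₖ₋₂:
  k=0: a=0, p=0, q=1
  k=1: a=3, p=1, q=3
  k=2: a=2, p=2, q=7
  k=3: a=11, p=23, q=80
  k=4: a=17, p=393, q=1367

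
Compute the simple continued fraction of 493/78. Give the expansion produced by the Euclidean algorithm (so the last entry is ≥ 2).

[6; 3, 8, 3]

493 = 6·78 + 25
78 = 3·25 + 3
25 = 8·3 + 1
3 = 3·1 + 0  (stop)
So 493/78 = [6; 3, 8, 3].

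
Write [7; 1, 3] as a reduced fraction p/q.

31/4

Using pₖ = aₖpₖ₋₁ + pₖ₋₂ and qₖ = aₖqₖ₋₁ + qₖ₋₂:
  k=0: a=7, p=7, q=1
  k=1: a=1, p=8, q=1
  k=2: a=3, p=31, q=4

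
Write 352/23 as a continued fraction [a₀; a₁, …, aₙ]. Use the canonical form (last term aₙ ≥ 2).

352 = 15·23 + 7
23 = 3·7 + 2
7 = 3·2 + 1
2 = 2·1 + 0  (stop)
So 352/23 = [15; 3, 3, 2].

[15; 3, 3, 2]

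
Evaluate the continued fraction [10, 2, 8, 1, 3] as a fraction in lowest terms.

Fold from the inside: start with 3/1.
  1 + 1/3 = 4/3
  8 + 3/4 = 35/4
  2 + 4/35 = 74/35
  10 + 35/74 = 775/74

775/74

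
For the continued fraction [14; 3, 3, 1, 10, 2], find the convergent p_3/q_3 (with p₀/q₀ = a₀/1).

Using pₖ = aₖpₖ₋₁ + pₖ₋₂, qₖ = aₖqₖ₋₁ + qₖ₋₂ (with p₋₁=1, p₋₂=0, q₋₁=0, q₋₂=1):
  k=0: a=14, p=14, q=1
  k=1: a=3, p=43, q=3
  k=2: a=3, p=143, q=10
  k=3: a=1, p=186, q=13

186/13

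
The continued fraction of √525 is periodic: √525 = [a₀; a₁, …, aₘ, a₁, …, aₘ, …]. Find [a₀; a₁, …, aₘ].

a₀ = ⌊√525⌋ = 22.

[22; 1, 10, 2, 10, 1, 44]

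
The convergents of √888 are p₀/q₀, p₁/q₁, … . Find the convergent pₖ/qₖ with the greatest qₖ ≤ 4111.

44401/1490

√888 = [29; 1, 3, 1, 58, …] (period length 4).
Convergents:
  p_0/q_0 = 29/1
  p_1/q_1 = 30/1
  p_2/q_2 = 119/4
  p_3/q_3 = 149/5
  p_4/q_4 = 8761/294
  p_5/q_5 = 8910/299
  p_6/q_6 = 35491/1191
  p_7/q_7 = 44401/1490
  p_8/q_8 = 2610749/87611
q_7 = 1490 ≤ 4111 < 87611 = q_8, so the answer is 44401/1490.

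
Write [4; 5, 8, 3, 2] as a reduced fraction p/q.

1246/297

Fold from the inside: start with 2/1.
  3 + 1/2 = 7/2
  8 + 2/7 = 58/7
  5 + 7/58 = 297/58
  4 + 58/297 = 1246/297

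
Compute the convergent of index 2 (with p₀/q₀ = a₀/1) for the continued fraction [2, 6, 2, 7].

Using pₖ = aₖpₖ₋₁ + pₖ₋₂, qₖ = aₖqₖ₋₁ + qₖ₋₂ (with p₋₁=1, p₋₂=0, q₋₁=0, q₋₂=1):
  k=0: a=2, p=2, q=1
  k=1: a=6, p=13, q=6
  k=2: a=2, p=28, q=13

28/13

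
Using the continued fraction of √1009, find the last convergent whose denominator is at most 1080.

33893/1067

√1009 = [31; 1, 3, 3, 1, 62, …] (period length 5).
Convergents:
  p_0/q_0 = 31/1
  p_1/q_1 = 32/1
  p_2/q_2 = 127/4
  p_3/q_3 = 413/13
  p_4/q_4 = 540/17
  p_5/q_5 = 33893/1067
  p_6/q_6 = 34433/1084
q_5 = 1067 ≤ 1080 < 1084 = q_6, so the answer is 33893/1067.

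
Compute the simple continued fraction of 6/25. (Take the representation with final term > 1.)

6 = 0×25 + 6
25 = 4×6 + 1
6 = 6×1 + 0  (stop)
So 6/25 = [0; 4, 6].

[0; 4, 6]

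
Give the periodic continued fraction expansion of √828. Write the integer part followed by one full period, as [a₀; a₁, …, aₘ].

a₀ = ⌊√828⌋ = 28.
With m₀=0, d₀=1 and mₖ₊₁ = dₖaₖ − mₖ, dₖ₊₁ = (n − mₖ₊₁²)/dₖ, aₖ₊₁ = ⌊(a₀+mₖ₊₁)/dₖ₊₁⌋:
  k=1: m=28, d=44, a=1
  k=2: m=16, d=13, a=3
  k=3: m=23, d=23, a=2
  k=4: m=23, d=13, a=3
  k=5: m=16, d=44, a=1
  k=6: m=28, d=1, a=56
d=1 and a=2a₀=56 at k=6, so the next step gives (m, d) = (28, 44) again — its k=1 value — and the period has length 6.

[28; 1, 3, 2, 3, 1, 56]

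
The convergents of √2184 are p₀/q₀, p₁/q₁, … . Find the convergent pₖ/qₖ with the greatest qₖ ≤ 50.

701/15

√2184 = [46; 1, 2, 1, 2, 1, 92, …] (period length 6).
Convergents:
  p_0/q_0 = 46/1
  p_1/q_1 = 47/1
  p_2/q_2 = 140/3
  p_3/q_3 = 187/4
  p_4/q_4 = 514/11
  p_5/q_5 = 701/15
  p_6/q_6 = 65006/1391
q_5 = 15 ≤ 50 < 1391 = q_6, so the answer is 701/15.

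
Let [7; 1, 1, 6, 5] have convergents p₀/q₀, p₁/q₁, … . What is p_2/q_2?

Using pₖ = aₖpₖ₋₁ + pₖ₋₂, qₖ = aₖqₖ₋₁ + qₖ₋₂ (with p₋₁=1, p₋₂=0, q₋₁=0, q₋₂=1):
  k=0: a=7, p=7, q=1
  k=1: a=1, p=8, q=1
  k=2: a=1, p=15, q=2

15/2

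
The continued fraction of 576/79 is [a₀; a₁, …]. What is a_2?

2

576 = 7·79 + 23   →  a_0 = 7
79 = 3·23 + 10   →  a_1 = 3
23 = 2·10 + 3   →  a_2 = 2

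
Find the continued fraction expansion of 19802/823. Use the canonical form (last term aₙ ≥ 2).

[24; 16, 2, 5, 1, 3]

19802 = 24×823 + 50
823 = 16×50 + 23
50 = 2×23 + 4
23 = 5×4 + 3
4 = 1×3 + 1
3 = 3×1 + 0  (stop)
So 19802/823 = [24; 16, 2, 5, 1, 3].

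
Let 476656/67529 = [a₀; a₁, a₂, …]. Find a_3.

476656 = 7·67529 + 3953   →  a_0 = 7
67529 = 17·3953 + 328   →  a_1 = 17
3953 = 12·328 + 17   →  a_2 = 12
328 = 19·17 + 5   →  a_3 = 19

19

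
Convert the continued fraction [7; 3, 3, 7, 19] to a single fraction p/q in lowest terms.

10200/1397

Fold from the inside: start with 19/1.
  7 + 1/19 = 134/19
  3 + 19/134 = 421/134
  3 + 134/421 = 1397/421
  7 + 421/1397 = 10200/1397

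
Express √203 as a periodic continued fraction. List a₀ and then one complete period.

[14; 4, 28]

a₀ = ⌊√203⌋ = 14.
With m₀=0, d₀=1 and mₖ₊₁ = dₖaₖ − mₖ, dₖ₊₁ = (n − mₖ₊₁²)/dₖ, aₖ₊₁ = ⌊(a₀+mₖ₊₁)/dₖ₊₁⌋:
  k=1: m=14, d=7, a=4
  k=2: m=14, d=1, a=28
d=1 and a=2a₀=28 at k=2, so the next step gives (m, d) = (14, 7) again — its k=1 value — and the period has length 2.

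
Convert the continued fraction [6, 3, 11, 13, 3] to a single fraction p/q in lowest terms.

Fold from the inside: start with 3/1.
  13 + 1/3 = 40/3
  11 + 3/40 = 443/40
  3 + 40/443 = 1369/443
  6 + 443/1369 = 8657/1369

8657/1369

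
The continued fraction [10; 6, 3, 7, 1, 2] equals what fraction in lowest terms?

Fold from the inside: start with 2/1.
  1 + 1/2 = 3/2
  7 + 2/3 = 23/3
  3 + 3/23 = 72/23
  6 + 23/72 = 455/72
  10 + 72/455 = 4622/455

4622/455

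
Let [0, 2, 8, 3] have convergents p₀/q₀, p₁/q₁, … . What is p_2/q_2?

8/17

Using pₖ = aₖpₖ₋₁ + pₖ₋₂, qₖ = aₖqₖ₋₁ + qₖ₋₂ (with p₋₁=1, p₋₂=0, q₋₁=0, q₋₂=1):
  k=0: a=0, p=0, q=1
  k=1: a=2, p=1, q=2
  k=2: a=8, p=8, q=17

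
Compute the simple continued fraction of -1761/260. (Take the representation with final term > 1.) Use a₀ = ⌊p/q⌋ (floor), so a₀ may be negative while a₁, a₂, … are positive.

[-7; 4, 2, 2, 5, 2]

-1761 = -7·260 + 59
260 = 4·59 + 24
59 = 2·24 + 11
24 = 2·11 + 2
11 = 5·2 + 1
2 = 2·1 + 0  (stop)
So -1761/260 = [-7; 4, 2, 2, 5, 2].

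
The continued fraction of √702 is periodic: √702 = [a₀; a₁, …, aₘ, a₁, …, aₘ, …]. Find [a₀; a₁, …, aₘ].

[26; 2, 52]

a₀ = ⌊√702⌋ = 26.
With m₀=0, d₀=1 and mₖ₊₁ = dₖaₖ − mₖ, dₖ₊₁ = (n − mₖ₊₁²)/dₖ, aₖ₊₁ = ⌊(a₀+mₖ₊₁)/dₖ₊₁⌋:
  k=1: m=26, d=26, a=2
  k=2: m=26, d=1, a=52
d=1 and a=2a₀=52 at k=2, so the next step gives (m, d) = (26, 26) again — its k=1 value — and the period has length 2.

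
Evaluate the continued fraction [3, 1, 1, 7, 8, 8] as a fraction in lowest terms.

3501/991

Using pₖ = aₖpₖ₋₁ + pₖ₋₂ and qₖ = aₖqₖ₋₁ + qₖ₋₂:
  k=0: a=3, p=3, q=1
  k=1: a=1, p=4, q=1
  k=2: a=1, p=7, q=2
  k=3: a=7, p=53, q=15
  k=4: a=8, p=431, q=122
  k=5: a=8, p=3501, q=991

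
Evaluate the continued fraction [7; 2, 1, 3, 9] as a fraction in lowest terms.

Fold from the inside: start with 9/1.
  3 + 1/9 = 28/9
  1 + 9/28 = 37/28
  2 + 28/37 = 102/37
  7 + 37/102 = 751/102

751/102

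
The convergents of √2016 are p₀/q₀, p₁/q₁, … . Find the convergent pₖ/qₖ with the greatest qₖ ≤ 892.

√2016 = [44; 1, 8, 1, 88, …] (period length 4).
Convergents:
  p_0/q_0 = 44/1
  p_1/q_1 = 45/1
  p_2/q_2 = 404/9
  p_3/q_3 = 449/10
  p_4/q_4 = 39916/889
  p_5/q_5 = 40365/899
q_4 = 889 ≤ 892 < 899 = q_5, so the answer is 39916/889.

39916/889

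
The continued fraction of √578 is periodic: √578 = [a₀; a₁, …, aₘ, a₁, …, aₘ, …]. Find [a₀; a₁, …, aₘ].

[24; 24, 48]

a₀ = ⌊√578⌋ = 24.
With m₀=0, d₀=1 and mₖ₊₁ = dₖaₖ − mₖ, dₖ₊₁ = (n − mₖ₊₁²)/dₖ, aₖ₊₁ = ⌊(a₀+mₖ₊₁)/dₖ₊₁⌋:
  k=1: m=24, d=2, a=24
  k=2: m=24, d=1, a=48
d=1 and a=2a₀=48 at k=2, so the next step gives (m, d) = (24, 2) again — its k=1 value — and the period has length 2.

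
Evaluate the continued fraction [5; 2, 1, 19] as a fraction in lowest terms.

315/59

Using pₖ = aₖpₖ₋₁ + pₖ₋₂ and qₖ = aₖqₖ₋₁ + qₖ₋₂:
  k=0: a=5, p=5, q=1
  k=1: a=2, p=11, q=2
  k=2: a=1, p=16, q=3
  k=3: a=19, p=315, q=59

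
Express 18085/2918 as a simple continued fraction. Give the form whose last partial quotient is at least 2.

[6; 5, 17, 2, 16]

18085 = 6*2918 + 577
2918 = 5*577 + 33
577 = 17*33 + 16
33 = 2*16 + 1
16 = 16*1 + 0  (stop)
So 18085/2918 = [6; 5, 17, 2, 16].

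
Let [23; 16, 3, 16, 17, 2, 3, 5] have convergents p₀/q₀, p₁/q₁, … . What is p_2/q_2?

1130/49

Using pₖ = aₖpₖ₋₁ + pₖ₋₂, qₖ = aₖqₖ₋₁ + qₖ₋₂ (with p₋₁=1, p₋₂=0, q₋₁=0, q₋₂=1):
  k=0: a=23, p=23, q=1
  k=1: a=16, p=369, q=16
  k=2: a=3, p=1130, q=49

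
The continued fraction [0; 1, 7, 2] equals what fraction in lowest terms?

15/17

Fold from the inside: start with 2/1.
  7 + 1/2 = 15/2
  1 + 2/15 = 17/15
  0 + 15/17 = 15/17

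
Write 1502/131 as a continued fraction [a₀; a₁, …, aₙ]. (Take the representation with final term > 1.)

[11; 2, 6, 1, 3, 2]

1502 = 11*131 + 61
131 = 2*61 + 9
61 = 6*9 + 7
9 = 1*7 + 2
7 = 3*2 + 1
2 = 2*1 + 0  (stop)
So 1502/131 = [11; 2, 6, 1, 3, 2].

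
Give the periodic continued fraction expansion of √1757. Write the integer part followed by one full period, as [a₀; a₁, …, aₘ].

a₀ = ⌊√1757⌋ = 41.

[41; 1, 10, 1, 82]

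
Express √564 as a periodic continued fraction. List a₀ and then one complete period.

[23; 1, 2, 1, 46]

a₀ = ⌊√564⌋ = 23.
With m₀=0, d₀=1 and mₖ₊₁ = dₖaₖ − mₖ, dₖ₊₁ = (n − mₖ₊₁²)/dₖ, aₖ₊₁ = ⌊(a₀+mₖ₊₁)/dₖ₊₁⌋:
  k=1: m=23, d=35, a=1
  k=2: m=12, d=12, a=2
  k=3: m=12, d=35, a=1
  k=4: m=23, d=1, a=46
d=1 and a=2a₀=46 at k=4, so the next step gives (m, d) = (23, 35) again — its k=1 value — and the period has length 4.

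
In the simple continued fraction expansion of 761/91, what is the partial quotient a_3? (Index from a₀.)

761 = 8·91 + 33   →  a_0 = 8
91 = 2·33 + 25   →  a_1 = 2
33 = 1·25 + 8   →  a_2 = 1
25 = 3·8 + 1   →  a_3 = 3

3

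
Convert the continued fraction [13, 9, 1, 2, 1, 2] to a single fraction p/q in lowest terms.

Using pₖ = aₖpₖ₋₁ + pₖ₋₂ and qₖ = aₖqₖ₋₁ + qₖ₋₂:
  k=0: a=13, p=13, q=1
  k=1: a=9, p=118, q=9
  k=2: a=1, p=131, q=10
  k=3: a=2, p=380, q=29
  k=4: a=1, p=511, q=39
  k=5: a=2, p=1402, q=107

1402/107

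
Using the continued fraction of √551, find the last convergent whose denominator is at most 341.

√551 = [23; 2, 8, 1, 8, 2, 46, …] (period length 6).
Convergents:
  p_0/q_0 = 23/1
  p_1/q_1 = 47/2
  p_2/q_2 = 399/17
  p_3/q_3 = 446/19
  p_4/q_4 = 3967/169
  p_5/q_5 = 8380/357
q_4 = 169 ≤ 341 < 357 = q_5, so the answer is 3967/169.

3967/169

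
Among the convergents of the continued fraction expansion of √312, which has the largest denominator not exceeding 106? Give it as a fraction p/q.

√312 = [17; 1, 1, 1, 34, …] (period length 4).
Convergents:
  p_0/q_0 = 17/1
  p_1/q_1 = 18/1
  p_2/q_2 = 35/2
  p_3/q_3 = 53/3
  p_4/q_4 = 1837/104
  p_5/q_5 = 1890/107
q_4 = 104 ≤ 106 < 107 = q_5, so the answer is 1837/104.

1837/104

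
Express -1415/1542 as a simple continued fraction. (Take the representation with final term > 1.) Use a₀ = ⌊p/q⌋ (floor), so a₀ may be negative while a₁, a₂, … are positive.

-1415 = -1*1542 + 127
1542 = 12*127 + 18
127 = 7*18 + 1
18 = 18*1 + 0  (stop)
So -1415/1542 = [-1; 12, 7, 18].

[-1; 12, 7, 18]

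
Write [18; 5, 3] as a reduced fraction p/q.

Fold from the inside: start with 3/1.
  5 + 1/3 = 16/3
  18 + 3/16 = 291/16

291/16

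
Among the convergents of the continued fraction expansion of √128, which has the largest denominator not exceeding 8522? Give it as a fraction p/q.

√128 = [11; 3, 5, 3, 22, …] (period length 4).
Convergents:
  p_0/q_0 = 11/1
  p_1/q_1 = 34/3
  p_2/q_2 = 181/16
  p_3/q_3 = 577/51
  p_4/q_4 = 12875/1138
  p_5/q_5 = 39202/3465
  p_6/q_6 = 208885/18463
q_5 = 3465 ≤ 8522 < 18463 = q_6, so the answer is 39202/3465.

39202/3465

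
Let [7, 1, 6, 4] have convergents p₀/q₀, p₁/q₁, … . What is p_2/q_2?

Using pₖ = aₖpₖ₋₁ + pₖ₋₂, qₖ = aₖqₖ₋₁ + qₖ₋₂ (with p₋₁=1, p₋₂=0, q₋₁=0, q₋₂=1):
  k=0: a=7, p=7, q=1
  k=1: a=1, p=8, q=1
  k=2: a=6, p=55, q=7

55/7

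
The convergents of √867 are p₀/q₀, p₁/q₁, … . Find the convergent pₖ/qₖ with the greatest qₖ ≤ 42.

√867 = [29; 2, 4, 29, 4, 2, 58, …] (period length 6).
Convergents:
  p_0/q_0 = 29/1
  p_1/q_1 = 59/2
  p_2/q_2 = 265/9
  p_3/q_3 = 7744/263
q_2 = 9 ≤ 42 < 263 = q_3, so the answer is 265/9.

265/9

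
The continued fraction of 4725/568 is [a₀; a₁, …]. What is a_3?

4

4725 = 8·568 + 181   →  a_0 = 8
568 = 3·181 + 25   →  a_1 = 3
181 = 7·25 + 6   →  a_2 = 7
25 = 4·6 + 1   →  a_3 = 4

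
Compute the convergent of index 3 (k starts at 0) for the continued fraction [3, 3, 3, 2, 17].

76/23

Using pₖ = aₖpₖ₋₁ + pₖ₋₂, qₖ = aₖqₖ₋₁ + qₖ₋₂ (with p₋₁=1, p₋₂=0, q₋₁=0, q₋₂=1):
  k=0: a=3, p=3, q=1
  k=1: a=3, p=10, q=3
  k=2: a=3, p=33, q=10
  k=3: a=2, p=76, q=23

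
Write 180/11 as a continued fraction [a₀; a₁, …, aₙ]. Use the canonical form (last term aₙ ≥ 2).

[16; 2, 1, 3]

180 = 16×11 + 4
11 = 2×4 + 3
4 = 1×3 + 1
3 = 3×1 + 0  (stop)
So 180/11 = [16; 2, 1, 3].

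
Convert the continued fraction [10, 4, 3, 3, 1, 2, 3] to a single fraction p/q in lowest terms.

5331/521

Fold from the inside: start with 3/1.
  2 + 1/3 = 7/3
  1 + 3/7 = 10/7
  3 + 7/10 = 37/10
  3 + 10/37 = 121/37
  4 + 37/121 = 521/121
  10 + 121/521 = 5331/521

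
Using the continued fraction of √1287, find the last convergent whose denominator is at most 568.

20341/567

√1287 = [35; 1, 6, 1, 70, …] (period length 4).
Convergents:
  p_0/q_0 = 35/1
  p_1/q_1 = 36/1
  p_2/q_2 = 251/7
  p_3/q_3 = 287/8
  p_4/q_4 = 20341/567
  p_5/q_5 = 20628/575
q_4 = 567 ≤ 568 < 575 = q_5, so the answer is 20341/567.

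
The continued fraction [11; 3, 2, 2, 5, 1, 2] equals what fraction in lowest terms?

3501/310

Using pₖ = aₖpₖ₋₁ + pₖ₋₂ and qₖ = aₖqₖ₋₁ + qₖ₋₂:
  k=0: a=11, p=11, q=1
  k=1: a=3, p=34, q=3
  k=2: a=2, p=79, q=7
  k=3: a=2, p=192, q=17
  k=4: a=5, p=1039, q=92
  k=5: a=1, p=1231, q=109
  k=6: a=2, p=3501, q=310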